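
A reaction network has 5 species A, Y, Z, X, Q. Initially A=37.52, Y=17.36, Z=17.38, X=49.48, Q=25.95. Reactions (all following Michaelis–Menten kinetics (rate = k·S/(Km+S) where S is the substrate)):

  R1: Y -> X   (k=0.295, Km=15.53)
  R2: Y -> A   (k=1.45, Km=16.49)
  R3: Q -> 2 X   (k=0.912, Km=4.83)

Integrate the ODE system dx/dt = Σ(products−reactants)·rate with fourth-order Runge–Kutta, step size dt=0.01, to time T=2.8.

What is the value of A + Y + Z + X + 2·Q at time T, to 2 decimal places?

Value at T = 173.64

Check how each reaction changes W = A + Y + Z + X + 2·Q (weight of products minus weight of reactants):
R1: Y -> X: (1·1) − (1·1) = 1 − 1 = 0
R2: Y -> A: (1·1) − (1·1) = 1 − 1 = 0
R3: Q -> 2 X: (1·2) − (2·1) = 2 − 2 = 0
Every reaction leaves W unchanged, so W is conserved and no simulation is needed: W(T) = W(0) = 37.52 + 17.36 + 17.38 + 49.48 + 2·25.95 = 173.64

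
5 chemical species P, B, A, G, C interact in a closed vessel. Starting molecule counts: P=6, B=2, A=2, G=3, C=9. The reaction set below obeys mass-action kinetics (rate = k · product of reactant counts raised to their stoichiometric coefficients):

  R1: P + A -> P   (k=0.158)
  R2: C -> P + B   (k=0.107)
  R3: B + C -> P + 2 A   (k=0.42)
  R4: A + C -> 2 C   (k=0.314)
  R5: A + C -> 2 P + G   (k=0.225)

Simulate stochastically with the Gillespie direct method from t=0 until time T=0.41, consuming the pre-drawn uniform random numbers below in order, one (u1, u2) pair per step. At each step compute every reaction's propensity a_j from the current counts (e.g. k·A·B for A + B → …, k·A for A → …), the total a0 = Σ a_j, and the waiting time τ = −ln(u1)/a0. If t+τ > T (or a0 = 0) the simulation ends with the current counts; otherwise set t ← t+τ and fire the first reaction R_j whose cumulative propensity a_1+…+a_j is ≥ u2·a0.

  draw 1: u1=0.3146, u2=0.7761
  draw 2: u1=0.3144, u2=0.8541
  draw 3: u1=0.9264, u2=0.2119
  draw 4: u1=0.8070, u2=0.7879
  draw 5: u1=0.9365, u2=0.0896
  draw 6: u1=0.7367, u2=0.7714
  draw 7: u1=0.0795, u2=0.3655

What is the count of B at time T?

t=0.000: P=6 B=2 A=2 G=3 C=9
Draw 1: a1=1.896, a2=0.963, a3=7.560, a4=5.652, a5=4.050, a0=20.121; τ=−ln(0.3146)/20.121=0.057 → t=0.057; u2·a0=0.7761·20.121=15.616; a1+…+a3=10.419 < 15.616 ≤ a1+…+a4=16.071 → R4 fires; P=6 B=2 A=1 G=3 C=10
Draw 2: a1=0.948, a2=1.070, a3=8.400, a4=3.140, a5=2.250, a0=15.808; τ=−ln(0.3144)/15.808=0.073 → t=0.131; u2·a0=0.8541·15.808=13.502; a1+…+a3=10.418 < 13.502 ≤ a1+…+a4=13.558 → R4 fires; P=6 B=2 A=0 G=3 C=11
Draw 3: a1=0.000, a2=1.177, a3=9.240, a4=0.000, a5=0.000, a0=10.417; τ=−ln(0.9264)/10.417=0.007 → t=0.138; u2·a0=0.2119·10.417=2.207; a1+a2=1.177 < 2.207 ≤ a1+…+a3=10.417 → R3 fires; P=7 B=1 A=2 G=3 C=10
Draw 4: a1=2.212, a2=1.070, a3=4.200, a4=6.280, a5=4.500, a0=18.262; τ=−ln(0.8070)/18.262=0.012 → t=0.150; u2·a0=0.7879·18.262=14.389; a1+…+a4=13.762 < 14.389 ≤ a1+…+a5=18.262 → R5 fires; P=9 B=1 A=1 G=4 C=9
Draw 5: a1=1.422, a2=0.963, a3=3.780, a4=2.826, a5=2.025, a0=11.016; τ=−ln(0.9365)/11.016=0.006 → t=0.156; u2·a0=0.0896·11.016=0.987 ≤ a1=1.422 → R1 fires; P=9 B=1 A=0 G=4 C=9
Draw 6: a1=0.000, a2=0.963, a3=3.780, a4=0.000, a5=0.000, a0=4.743; τ=−ln(0.7367)/4.743=0.064 → t=0.220; u2·a0=0.7714·4.743=3.659; a1+a2=0.963 < 3.659 ≤ a1+…+a3=4.743 → R3 fires; P=10 B=0 A=2 G=4 C=8
Draw 7: a1=3.160, a2=0.856, a3=0.000, a4=5.024, a5=3.600, a0=12.640; τ=−ln(0.0795)/12.640=0.200 → t=0.420 > T=0.41: stop.
Read off B at T=0.41: 0

B at T = 0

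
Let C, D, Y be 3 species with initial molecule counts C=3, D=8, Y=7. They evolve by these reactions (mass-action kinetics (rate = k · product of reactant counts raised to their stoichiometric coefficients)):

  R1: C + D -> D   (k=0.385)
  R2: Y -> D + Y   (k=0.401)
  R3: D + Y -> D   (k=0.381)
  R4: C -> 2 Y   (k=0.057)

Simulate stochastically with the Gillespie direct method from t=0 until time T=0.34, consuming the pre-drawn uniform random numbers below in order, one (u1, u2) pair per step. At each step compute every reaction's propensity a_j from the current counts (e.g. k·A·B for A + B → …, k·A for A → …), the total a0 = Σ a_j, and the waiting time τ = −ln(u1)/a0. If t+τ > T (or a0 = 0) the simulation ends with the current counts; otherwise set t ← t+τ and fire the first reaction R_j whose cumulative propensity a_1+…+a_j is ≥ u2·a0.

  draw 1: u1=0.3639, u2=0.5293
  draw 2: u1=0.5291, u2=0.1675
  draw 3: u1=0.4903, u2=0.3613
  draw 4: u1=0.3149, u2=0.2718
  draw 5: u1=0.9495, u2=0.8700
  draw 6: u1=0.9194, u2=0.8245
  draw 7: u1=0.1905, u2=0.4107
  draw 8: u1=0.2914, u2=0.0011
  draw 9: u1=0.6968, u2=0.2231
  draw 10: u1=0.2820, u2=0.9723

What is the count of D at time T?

D at T = 10

t=0.000: C=3 D=8 Y=7
Draw 1: a1=9.240, a2=2.807, a3=21.336, a4=0.171, a0=33.554; τ=−ln(0.3639)/33.554=0.030 → t=0.030; u2·a0=0.5293·33.554=17.760; a1+a2=12.047 < 17.760 ≤ a1+…+a3=33.383 → R3 fires; C=3 D=8 Y=6
Draw 2: a1=9.240, a2=2.406, a3=18.288, a4=0.171, a0=30.105; τ=−ln(0.5291)/30.105=0.021 → t=0.051; u2·a0=0.1675·30.105=5.043 ≤ a1=9.240 → R1 fires; C=2 D=8 Y=6
Draw 3: a1=6.160, a2=2.406, a3=18.288, a4=0.114, a0=26.968; τ=−ln(0.4903)/26.968=0.026 → t=0.078; u2·a0=0.3613·26.968=9.744; a1+a2=8.566 < 9.744 ≤ a1+…+a3=26.854 → R3 fires; C=2 D=8 Y=5
Draw 4: a1=6.160, a2=2.005, a3=15.240, a4=0.114, a0=23.519; τ=−ln(0.3149)/23.519=0.049 → t=0.127; u2·a0=0.2718·23.519=6.392; a1=6.160 < 6.392 ≤ a1+a2=8.165 → R2 fires; C=2 D=9 Y=5
Draw 5: a1=6.930, a2=2.005, a3=17.145, a4=0.114, a0=26.194; τ=−ln(0.9495)/26.194=0.002 → t=0.129; u2·a0=0.8700·26.194=22.789; a1+a2=8.935 < 22.789 ≤ a1+…+a3=26.080 → R3 fires; C=2 D=9 Y=4
Draw 6: a1=6.930, a2=1.604, a3=13.716, a4=0.114, a0=22.364; τ=−ln(0.9194)/22.364=0.004 → t=0.133; u2·a0=0.8245·22.364=18.439; a1+a2=8.534 < 18.439 ≤ a1+…+a3=22.250 → R3 fires; C=2 D=9 Y=3
Draw 7: a1=6.930, a2=1.203, a3=10.287, a4=0.114, a0=18.534; τ=−ln(0.1905)/18.534=0.089 → t=0.222; u2·a0=0.4107·18.534=7.612; a1=6.930 < 7.612 ≤ a1+a2=8.133 → R2 fires; C=2 D=10 Y=3
Draw 8: a1=7.700, a2=1.203, a3=11.430, a4=0.114, a0=20.447; τ=−ln(0.2914)/20.447=0.060 → t=0.282; u2·a0=0.0011·20.447=0.022 ≤ a1=7.700 → R1 fires; C=1 D=10 Y=3
Draw 9: a1=3.850, a2=1.203, a3=11.430, a4=0.057, a0=16.540; τ=−ln(0.6968)/16.540=0.022 → t=0.304; u2·a0=0.2231·16.540=3.690 ≤ a1=3.850 → R1 fires; C=0 D=10 Y=3
Draw 10: a1=0.000, a2=1.203, a3=11.430, a4=0.000, a0=12.633; τ=−ln(0.2820)/12.633=0.100 → t=0.404 > T=0.34: stop.
Read off D at T=0.34: 10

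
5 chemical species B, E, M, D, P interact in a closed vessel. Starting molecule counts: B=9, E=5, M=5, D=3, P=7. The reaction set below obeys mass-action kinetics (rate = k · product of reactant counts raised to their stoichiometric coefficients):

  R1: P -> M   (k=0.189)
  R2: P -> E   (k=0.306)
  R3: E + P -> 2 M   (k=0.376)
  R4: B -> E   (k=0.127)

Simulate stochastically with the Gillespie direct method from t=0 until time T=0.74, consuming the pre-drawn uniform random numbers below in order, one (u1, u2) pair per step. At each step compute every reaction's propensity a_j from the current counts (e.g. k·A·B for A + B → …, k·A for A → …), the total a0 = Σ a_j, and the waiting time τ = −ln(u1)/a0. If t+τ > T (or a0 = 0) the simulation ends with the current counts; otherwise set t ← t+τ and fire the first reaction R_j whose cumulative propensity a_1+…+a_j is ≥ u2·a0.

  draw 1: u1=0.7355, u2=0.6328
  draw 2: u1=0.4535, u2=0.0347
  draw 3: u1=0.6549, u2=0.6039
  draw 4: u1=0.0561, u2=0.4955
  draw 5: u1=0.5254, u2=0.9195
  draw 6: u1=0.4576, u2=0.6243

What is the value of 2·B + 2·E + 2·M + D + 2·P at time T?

Value at T = 55

Check how each reaction changes W = 2·B + 2·E + 2·M + D + 2·P (weight of products minus weight of reactants):
R1: P -> M: (2·1) − (2·1) = 2 − 2 = 0
R2: P -> E: (2·1) − (2·1) = 2 − 2 = 0
R3: E + P -> 2 M: (2·2) − (2·1 + 2·1) = 4 − 4 = 0
R4: B -> E: (2·1) − (2·1) = 2 − 2 = 0
Every reaction leaves W unchanged, so W is conserved and no simulation is needed: W(T) = W(0) = 2·9 + 2·5 + 2·5 + 3 + 2·7 = 55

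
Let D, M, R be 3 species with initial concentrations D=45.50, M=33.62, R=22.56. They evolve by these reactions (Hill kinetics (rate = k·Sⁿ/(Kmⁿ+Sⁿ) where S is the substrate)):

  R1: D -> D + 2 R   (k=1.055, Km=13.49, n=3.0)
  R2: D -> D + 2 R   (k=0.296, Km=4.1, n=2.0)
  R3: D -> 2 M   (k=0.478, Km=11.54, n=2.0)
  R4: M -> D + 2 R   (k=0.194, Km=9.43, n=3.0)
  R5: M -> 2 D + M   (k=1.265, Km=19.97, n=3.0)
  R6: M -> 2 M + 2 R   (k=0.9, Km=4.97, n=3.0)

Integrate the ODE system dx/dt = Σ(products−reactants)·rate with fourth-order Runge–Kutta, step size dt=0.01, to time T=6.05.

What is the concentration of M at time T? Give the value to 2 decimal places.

M at T = 43.40

RK4 with dt=0.01: 605 steps to T=6.05. Trajectory (selected grid times):
t=0.00: D=45.50 M=33.62 R=22.56
t=0.67: D=46.74 M=34.70 R=25.79
t=1.34: D=48.00 M=35.78 R=29.02
t=2.02: D=49.29 M=36.87 R=32.31
t=2.69: D=50.59 M=37.95 R=35.55
t=3.36: D=51.90 M=39.04 R=38.79
t=4.03: D=53.23 M=40.12 R=42.03
t=4.71: D=54.58 M=41.22 R=45.33
t=5.38: D=55.93 M=42.31 R=48.58
t=6.05: D=57.29 M=43.40 R=51.83
Read off M at T=6.05: 43.40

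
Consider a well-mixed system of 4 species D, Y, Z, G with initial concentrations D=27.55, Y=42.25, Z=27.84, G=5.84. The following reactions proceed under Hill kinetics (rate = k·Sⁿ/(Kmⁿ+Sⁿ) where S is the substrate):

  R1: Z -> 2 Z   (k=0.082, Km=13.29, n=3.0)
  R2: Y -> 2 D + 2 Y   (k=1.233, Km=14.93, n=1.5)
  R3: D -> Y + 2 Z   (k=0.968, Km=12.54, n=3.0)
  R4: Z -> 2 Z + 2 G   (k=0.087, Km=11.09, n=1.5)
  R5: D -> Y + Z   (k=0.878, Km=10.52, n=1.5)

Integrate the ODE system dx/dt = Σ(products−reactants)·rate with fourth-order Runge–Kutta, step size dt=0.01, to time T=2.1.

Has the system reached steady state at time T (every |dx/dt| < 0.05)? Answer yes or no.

Steady state at T: no

RK4 with dt=0.01: 210 steps to T=2.1. Trajectory (selected grid times):
t=0.00: D=27.55 Y=42.25 Z=27.84 G=5.84
t=0.23: D=27.65 Y=42.85 Z=28.44 G=5.87
t=0.47: D=27.76 Y=43.48 Z=29.07 G=5.91
t=0.70: D=27.87 Y=44.09 Z=29.68 G=5.94
t=0.93: D=27.97 Y=44.69 Z=30.29 G=5.97
t=1.17: D=28.08 Y=45.32 Z=30.92 G=6.01
t=1.40: D=28.19 Y=45.93 Z=31.53 G=6.04
t=1.63: D=28.30 Y=46.54 Z=32.13 G=6.07
t=1.87: D=28.42 Y=47.18 Z=32.77 G=6.11
t=2.10: D=28.53 Y=47.79 Z=33.38 G=6.14
Rates at T: R1=0.0771, R2=1.0497, R3=0.8922, R4=0.0730, R5=0.7174
dx/dt at T (Σ net stoichiometry × rate): D=+0.4898, Y=+2.6593, Z=+2.6520, G=+0.1460
Largest |dx/dt| is |+2.6593| (Y) ≥ 0.05 → not steady.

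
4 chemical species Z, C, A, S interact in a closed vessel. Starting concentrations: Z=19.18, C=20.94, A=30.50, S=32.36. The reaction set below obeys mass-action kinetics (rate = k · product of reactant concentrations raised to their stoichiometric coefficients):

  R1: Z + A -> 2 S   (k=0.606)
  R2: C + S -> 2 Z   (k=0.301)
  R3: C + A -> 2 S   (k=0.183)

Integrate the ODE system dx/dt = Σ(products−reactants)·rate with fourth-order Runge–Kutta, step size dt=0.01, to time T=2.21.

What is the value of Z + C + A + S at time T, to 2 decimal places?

Value at T = 102.98

Check how each reaction changes W = Z + C + A + S (weight of products minus weight of reactants):
R1: Z + A -> 2 S: (1·2) − (1·1 + 1·1) = 2 − 2 = 0
R2: C + S -> 2 Z: (1·2) − (1·1 + 1·1) = 2 − 2 = 0
R3: C + A -> 2 S: (1·2) − (1·1 + 1·1) = 2 − 2 = 0
Every reaction leaves W unchanged, so W is conserved and no simulation is needed: W(T) = W(0) = 19.18 + 20.94 + 30.50 + 32.36 = 102.98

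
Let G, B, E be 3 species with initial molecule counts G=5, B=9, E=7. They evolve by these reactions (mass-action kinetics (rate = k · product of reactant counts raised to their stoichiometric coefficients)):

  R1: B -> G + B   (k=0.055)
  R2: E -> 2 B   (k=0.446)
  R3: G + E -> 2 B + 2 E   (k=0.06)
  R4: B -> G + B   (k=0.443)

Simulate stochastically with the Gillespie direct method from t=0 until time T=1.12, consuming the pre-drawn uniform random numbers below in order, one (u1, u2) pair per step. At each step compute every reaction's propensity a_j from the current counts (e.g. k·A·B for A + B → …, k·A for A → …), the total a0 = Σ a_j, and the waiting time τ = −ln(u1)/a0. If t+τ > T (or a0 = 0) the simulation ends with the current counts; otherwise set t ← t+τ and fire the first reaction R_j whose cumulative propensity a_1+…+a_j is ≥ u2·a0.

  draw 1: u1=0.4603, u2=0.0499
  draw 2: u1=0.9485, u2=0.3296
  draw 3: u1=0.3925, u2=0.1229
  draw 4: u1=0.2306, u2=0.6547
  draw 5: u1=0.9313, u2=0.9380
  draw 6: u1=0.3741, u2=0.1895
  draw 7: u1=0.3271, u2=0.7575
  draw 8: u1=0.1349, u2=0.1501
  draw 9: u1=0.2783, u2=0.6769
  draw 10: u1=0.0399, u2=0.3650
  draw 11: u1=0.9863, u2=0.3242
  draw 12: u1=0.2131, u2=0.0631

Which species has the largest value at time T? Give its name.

Dominant species at T: B

t=0.000: G=5 B=9 E=7
Draw 1: a1=0.495, a2=3.122, a3=2.100, a4=3.987, a0=9.704; τ=−ln(0.4603)/9.704=0.080 → t=0.080; u2·a0=0.0499·9.704=0.484 ≤ a1=0.495 → R1 fires; G=6 B=9 E=7
Draw 2: a1=0.495, a2=3.122, a3=2.520, a4=3.987, a0=10.124; τ=−ln(0.9485)/10.124=0.005 → t=0.085; u2·a0=0.3296·10.124=3.337; a1=0.495 < 3.337 ≤ a1+a2=3.617 → R2 fires; G=6 B=11 E=6
Draw 3: a1=0.605, a2=2.676, a3=2.160, a4=4.873, a0=10.314; τ=−ln(0.3925)/10.314=0.091 → t=0.176; u2·a0=0.1229·10.314=1.268; a1=0.605 < 1.268 ≤ a1+a2=3.281 → R2 fires; G=6 B=13 E=5
Draw 4: a1=0.715, a2=2.230, a3=1.800, a4=5.759, a0=10.504; τ=−ln(0.2306)/10.504=0.140 → t=0.316; u2·a0=0.6547·10.504=6.877; a1+…+a3=4.745 < 6.877 ≤ a1+…+a4=10.504 → R4 fires; G=7 B=13 E=5
Draw 5: a1=0.715, a2=2.230, a3=2.100, a4=5.759, a0=10.804; τ=−ln(0.9313)/10.804=0.007 → t=0.322; u2·a0=0.9380·10.804=10.134; a1+…+a3=5.045 < 10.134 ≤ a1+…+a4=10.804 → R4 fires; G=8 B=13 E=5
Draw 6: a1=0.715, a2=2.230, a3=2.400, a4=5.759, a0=11.104; τ=−ln(0.3741)/11.104=0.089 → t=0.411; u2·a0=0.1895·11.104=2.104; a1=0.715 < 2.104 ≤ a1+a2=2.945 → R2 fires; G=8 B=15 E=4
Draw 7: a1=0.825, a2=1.784, a3=1.920, a4=6.645, a0=11.174; τ=−ln(0.3271)/11.174=0.100 → t=0.511; u2·a0=0.7575·11.174=8.464; a1+…+a3=4.529 < 8.464 ≤ a1+…+a4=11.174 → R4 fires; G=9 B=15 E=4
Draw 8: a1=0.825, a2=1.784, a3=2.160, a4=6.645, a0=11.414; τ=−ln(0.1349)/11.414=0.176 → t=0.686; u2·a0=0.1501·11.414=1.713; a1=0.825 < 1.713 ≤ a1+a2=2.609 → R2 fires; G=9 B=17 E=3
Draw 9: a1=0.935, a2=1.338, a3=1.620, a4=7.531, a0=11.424; τ=−ln(0.2783)/11.424=0.112 → t=0.798; u2·a0=0.6769·11.424=7.733; a1+…+a3=3.893 < 7.733 ≤ a1+…+a4=11.424 → R4 fires; G=10 B=17 E=3
Draw 10: a1=0.935, a2=1.338, a3=1.800, a4=7.531, a0=11.604; τ=−ln(0.0399)/11.604=0.278 → t=1.076; u2·a0=0.3650·11.604=4.235; a1+…+a3=4.073 < 4.235 ≤ a1+…+a4=11.604 → R4 fires; G=11 B=17 E=3
Draw 11: a1=0.935, a2=1.338, a3=1.980, a4=7.531, a0=11.784; τ=−ln(0.9863)/11.784=0.001 → t=1.077; u2·a0=0.3242·11.784=3.820; a1+a2=2.273 < 3.820 ≤ a1+…+a3=4.253 → R3 fires; G=10 B=19 E=4
Draw 12: a1=1.045, a2=1.784, a3=2.400, a4=8.417, a0=13.646; τ=−ln(0.2131)/13.646=0.113 → t=1.190 > T=1.12: stop.
At T=1.12: G=10 B=19 E=4; the largest is B.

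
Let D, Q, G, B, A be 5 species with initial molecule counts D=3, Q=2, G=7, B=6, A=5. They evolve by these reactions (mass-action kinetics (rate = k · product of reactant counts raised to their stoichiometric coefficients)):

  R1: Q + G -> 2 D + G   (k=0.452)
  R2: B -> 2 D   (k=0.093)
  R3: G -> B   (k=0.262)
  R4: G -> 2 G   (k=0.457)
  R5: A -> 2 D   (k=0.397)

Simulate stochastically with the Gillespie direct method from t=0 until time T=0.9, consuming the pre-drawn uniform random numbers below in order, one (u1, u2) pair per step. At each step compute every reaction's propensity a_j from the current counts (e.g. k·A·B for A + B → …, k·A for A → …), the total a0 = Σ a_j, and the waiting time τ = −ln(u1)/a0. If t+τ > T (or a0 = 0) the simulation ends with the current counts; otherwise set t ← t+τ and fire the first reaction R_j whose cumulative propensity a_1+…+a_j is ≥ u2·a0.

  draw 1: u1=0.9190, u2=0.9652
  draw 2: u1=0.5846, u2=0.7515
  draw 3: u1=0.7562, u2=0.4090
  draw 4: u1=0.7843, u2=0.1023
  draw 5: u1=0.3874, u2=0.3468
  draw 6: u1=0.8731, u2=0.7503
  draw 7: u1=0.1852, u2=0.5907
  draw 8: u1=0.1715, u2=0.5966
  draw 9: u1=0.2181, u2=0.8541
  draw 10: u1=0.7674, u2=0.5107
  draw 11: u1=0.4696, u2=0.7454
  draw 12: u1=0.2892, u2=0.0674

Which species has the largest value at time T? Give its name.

t=0.000: D=3 Q=2 G=7 B=6 A=5
Draw 1: a1=6.328, a2=0.558, a3=1.834, a4=3.199, a5=1.985, a0=13.904; τ=−ln(0.9190)/13.904=0.006 → t=0.006; u2·a0=0.9652·13.904=13.420; a1+…+a4=11.919 < 13.420 ≤ a1+…+a5=13.904 → R5 fires; D=5 Q=2 G=7 B=6 A=4
Draw 2: a1=6.328, a2=0.558, a3=1.834, a4=3.199, a5=1.588, a0=13.507; τ=−ln(0.5846)/13.507=0.040 → t=0.046; u2·a0=0.7515·13.507=10.151; a1+…+a3=8.720 < 10.151 ≤ a1+…+a4=11.919 → R4 fires; D=5 Q=2 G=8 B=6 A=4
Draw 3: a1=7.232, a2=0.558, a3=2.096, a4=3.656, a5=1.588, a0=15.130; τ=−ln(0.7562)/15.130=0.018 → t=0.064; u2·a0=0.4090·15.130=6.188 ≤ a1=7.232 → R1 fires; D=7 Q=1 G=8 B=6 A=4
Draw 4: a1=3.616, a2=0.558, a3=2.096, a4=3.656, a5=1.588, a0=11.514; τ=−ln(0.7843)/11.514=0.021 → t=0.085; u2·a0=0.1023·11.514=1.178 ≤ a1=3.616 → R1 fires; D=9 Q=0 G=8 B=6 A=4
Draw 5: a1=0.000, a2=0.558, a3=2.096, a4=3.656, a5=1.588, a0=7.898; τ=−ln(0.3874)/7.898=0.120 → t=0.205; u2·a0=0.3468·7.898=2.739; a1+…+a3=2.654 < 2.739 ≤ a1+…+a4=6.310 → R4 fires; D=9 Q=0 G=9 B=6 A=4
Draw 6: a1=0.000, a2=0.558, a3=2.358, a4=4.113, a5=1.588, a0=8.617; τ=−ln(0.8731)/8.617=0.016 → t=0.221; u2·a0=0.7503·8.617=6.465; a1+…+a3=2.916 < 6.465 ≤ a1+…+a4=7.029 → R4 fires; D=9 Q=0 G=10 B=6 A=4
Draw 7: a1=0.000, a2=0.558, a3=2.620, a4=4.570, a5=1.588, a0=9.336; τ=−ln(0.1852)/9.336=0.181 → t=0.402; u2·a0=0.5907·9.336=5.515; a1+…+a3=3.178 < 5.515 ≤ a1+…+a4=7.748 → R4 fires; D=9 Q=0 G=11 B=6 A=4
Draw 8: a1=0.000, a2=0.558, a3=2.882, a4=5.027, a5=1.588, a0=10.055; τ=−ln(0.1715)/10.055=0.175 → t=0.577; u2·a0=0.5966·10.055=5.999; a1+…+a3=3.440 < 5.999 ≤ a1+…+a4=8.467 → R4 fires; D=9 Q=0 G=12 B=6 A=4
Draw 9: a1=0.000, a2=0.558, a3=3.144, a4=5.484, a5=1.588, a0=10.774; τ=−ln(0.2181)/10.774=0.141 → t=0.719; u2·a0=0.8541·10.774=9.202; a1+…+a4=9.186 < 9.202 ≤ a1+…+a5=10.774 → R5 fires; D=11 Q=0 G=12 B=6 A=3
Draw 10: a1=0.000, a2=0.558, a3=3.144, a4=5.484, a5=1.191, a0=10.377; τ=−ln(0.7674)/10.377=0.026 → t=0.744; u2·a0=0.5107·10.377=5.300; a1+…+a3=3.702 < 5.300 ≤ a1+…+a4=9.186 → R4 fires; D=11 Q=0 G=13 B=6 A=3
Draw 11: a1=0.000, a2=0.558, a3=3.406, a4=5.941, a5=1.191, a0=11.096; τ=−ln(0.4696)/11.096=0.068 → t=0.812; u2·a0=0.7454·11.096=8.271; a1+…+a3=3.964 < 8.271 ≤ a1+…+a4=9.905 → R4 fires; D=11 Q=0 G=14 B=6 A=3
Draw 12: a1=0.000, a2=0.558, a3=3.668, a4=6.398, a5=1.191, a0=11.815; τ=−ln(0.2892)/11.815=0.105 → t=0.917 > T=0.9: stop.
At T=0.9: D=11 Q=0 G=14 B=6 A=3; the largest is G.

Dominant species at T: G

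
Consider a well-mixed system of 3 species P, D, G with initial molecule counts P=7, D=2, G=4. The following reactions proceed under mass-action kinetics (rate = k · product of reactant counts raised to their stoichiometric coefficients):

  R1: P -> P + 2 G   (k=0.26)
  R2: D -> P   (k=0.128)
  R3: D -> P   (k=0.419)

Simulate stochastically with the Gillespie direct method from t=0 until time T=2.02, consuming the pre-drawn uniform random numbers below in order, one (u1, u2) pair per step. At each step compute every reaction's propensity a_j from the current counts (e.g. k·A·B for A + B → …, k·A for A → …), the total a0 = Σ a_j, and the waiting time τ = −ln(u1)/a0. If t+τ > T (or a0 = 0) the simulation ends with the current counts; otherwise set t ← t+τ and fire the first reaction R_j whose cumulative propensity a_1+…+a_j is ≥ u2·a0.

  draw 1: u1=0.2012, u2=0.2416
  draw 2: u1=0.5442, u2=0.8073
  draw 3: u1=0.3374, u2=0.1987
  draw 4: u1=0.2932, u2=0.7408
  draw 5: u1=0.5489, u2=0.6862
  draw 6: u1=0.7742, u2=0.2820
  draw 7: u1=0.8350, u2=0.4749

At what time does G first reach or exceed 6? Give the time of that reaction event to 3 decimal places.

Threshold first reached at t = 0.550

t=0.000: P=7 D=2 G=4
Draw 1: a1=1.820, a2=0.256, a3=0.838, a0=2.914; τ=−ln(0.2012)/2.914=0.550 → t=0.550; u2·a0=0.2416·2.914=0.704 ≤ a1=1.820 → R1 fires; P=7 D=2 G=6
Draw 2: a1=1.820, a2=0.256, a3=0.838, a0=2.914; τ=−ln(0.5442)/2.914=0.209 → t=0.759; u2·a0=0.8073·2.914=2.352; a1+a2=2.076 < 2.352 ≤ a1+…+a3=2.914 → R3 fires; P=8 D=1 G=6
Draw 3: a1=2.080, a2=0.128, a3=0.419, a0=2.627; τ=−ln(0.3374)/2.627=0.414 → t=1.173; u2·a0=0.1987·2.627=0.522 ≤ a1=2.080 → R1 fires; P=8 D=1 G=8
Draw 4: a1=2.080, a2=0.128, a3=0.419, a0=2.627; τ=−ln(0.2932)/2.627=0.467 → t=1.640; u2·a0=0.7408·2.627=1.946 ≤ a1=2.080 → R1 fires; P=8 D=1 G=10
Draw 5: a1=2.080, a2=0.128, a3=0.419, a0=2.627; τ=−ln(0.5489)/2.627=0.228 → t=1.868; u2·a0=0.6862·2.627=1.803 ≤ a1=2.080 → R1 fires; P=8 D=1 G=12
Draw 6: a1=2.080, a2=0.128, a3=0.419, a0=2.627; τ=−ln(0.7742)/2.627=0.097 → t=1.965; u2·a0=0.2820·2.627=0.741 ≤ a1=2.080 → R1 fires; P=8 D=1 G=14
Draw 7: a1=2.080, a2=0.128, a3=0.419, a0=2.627; τ=−ln(0.8350)/2.627=0.069 → t=2.034 > T=2.02: stop.
G first becomes ≥ 6 when it reaches 6 at the event at t=0.550.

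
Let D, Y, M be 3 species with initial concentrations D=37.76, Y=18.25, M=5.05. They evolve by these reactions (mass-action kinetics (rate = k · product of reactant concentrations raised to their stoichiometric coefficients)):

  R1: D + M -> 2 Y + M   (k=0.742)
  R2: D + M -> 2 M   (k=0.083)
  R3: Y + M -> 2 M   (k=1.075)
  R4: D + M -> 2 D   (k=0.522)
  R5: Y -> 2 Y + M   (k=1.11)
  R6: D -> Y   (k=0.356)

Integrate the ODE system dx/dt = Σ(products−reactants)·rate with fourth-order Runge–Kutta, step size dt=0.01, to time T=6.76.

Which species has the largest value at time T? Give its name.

Dominant species at T: M

RK4 with dt=0.01: 676 steps to T=6.76. Trajectory (selected grid times):
t=0.00: D=37.76 Y=18.25 M=5.05
t=0.75: D=0.00 Y=0.00 M=160.13
t=1.50: D=0.00 Y=0.00 M=160.13
t=2.25: D=0.00 Y=0.00 M=160.13
t=3.00: D=0.00 Y=0.00 M=160.13
t=3.76: D=0.00 Y=0.00 M=160.13
t=4.51: D=0.00 Y=0.00 M=160.13
t=5.26: D=0.00 Y=0.00 M=160.13
t=6.01: D=0.00 Y=0.00 M=160.13
t=6.76: D=0.00 Y=0.00 M=160.13
At T=6.76: D=0.00 Y=0.00 M=160.13; the largest is M.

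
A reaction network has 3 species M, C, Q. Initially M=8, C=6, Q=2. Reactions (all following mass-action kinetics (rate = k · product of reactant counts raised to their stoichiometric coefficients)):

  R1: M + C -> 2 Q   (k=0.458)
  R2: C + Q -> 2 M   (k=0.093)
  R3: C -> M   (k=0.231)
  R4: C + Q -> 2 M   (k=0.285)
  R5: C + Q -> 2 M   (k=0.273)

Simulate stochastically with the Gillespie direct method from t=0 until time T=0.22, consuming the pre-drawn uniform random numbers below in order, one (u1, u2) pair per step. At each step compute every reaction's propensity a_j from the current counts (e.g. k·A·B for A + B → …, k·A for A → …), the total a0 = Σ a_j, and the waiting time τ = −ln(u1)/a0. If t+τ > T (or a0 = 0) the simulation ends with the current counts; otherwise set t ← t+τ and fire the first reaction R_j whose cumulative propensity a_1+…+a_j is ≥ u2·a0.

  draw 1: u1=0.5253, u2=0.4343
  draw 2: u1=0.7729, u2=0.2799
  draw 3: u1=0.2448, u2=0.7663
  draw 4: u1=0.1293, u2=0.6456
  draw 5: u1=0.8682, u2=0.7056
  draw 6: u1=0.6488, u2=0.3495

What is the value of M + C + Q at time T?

Check how each reaction changes W = M + C + Q (weight of products minus weight of reactants):
R1: M + C -> 2 Q: (1·2) − (1·1 + 1·1) = 2 − 2 = 0
R2: C + Q -> 2 M: (1·2) − (1·1 + 1·1) = 2 − 2 = 0
R3: C -> M: (1·1) − (1·1) = 1 − 1 = 0
R4: C + Q -> 2 M: (1·2) − (1·1 + 1·1) = 2 − 2 = 0
R5: C + Q -> 2 M: (1·2) − (1·1 + 1·1) = 2 − 2 = 0
Every reaction leaves W unchanged, so W is conserved and no simulation is needed: W(T) = W(0) = 8 + 6 + 2 = 16

Value at T = 16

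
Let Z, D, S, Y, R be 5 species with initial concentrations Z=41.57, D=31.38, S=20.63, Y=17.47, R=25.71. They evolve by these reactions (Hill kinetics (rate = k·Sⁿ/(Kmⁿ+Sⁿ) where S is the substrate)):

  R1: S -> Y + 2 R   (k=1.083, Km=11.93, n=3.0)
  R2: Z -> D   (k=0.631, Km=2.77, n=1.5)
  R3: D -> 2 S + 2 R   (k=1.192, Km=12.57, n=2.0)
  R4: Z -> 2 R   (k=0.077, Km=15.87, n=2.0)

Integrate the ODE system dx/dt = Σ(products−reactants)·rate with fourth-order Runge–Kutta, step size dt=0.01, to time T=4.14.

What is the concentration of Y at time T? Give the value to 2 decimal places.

Y at T = 21.39

RK4 with dt=0.01: 414 steps to T=4.14. Trajectory (selected grid times):
t=0.00: Z=41.57 D=31.38 S=20.63 Y=17.47 R=25.71
t=0.46: Z=41.25 D=31.19 S=21.15 Y=17.89 R=27.56
t=0.92: Z=40.94 D=31.01 S=21.67 Y=18.31 R=29.41
t=1.38: Z=40.62 D=30.82 S=22.18 Y=18.74 R=31.27
t=1.84: Z=40.31 D=30.64 S=22.69 Y=19.18 R=33.14
t=2.30: Z=39.99 D=30.45 S=23.19 Y=19.61 R=35.01
t=2.76: Z=39.67 D=30.27 S=23.69 Y=20.05 R=36.89
t=3.22: Z=39.36 D=30.09 S=24.18 Y=20.50 R=38.77
t=3.68: Z=39.04 D=29.91 S=24.67 Y=20.94 R=40.66
t=4.14: Z=38.73 D=29.73 S=25.15 Y=21.39 R=42.55
Read off Y at T=4.14: 21.39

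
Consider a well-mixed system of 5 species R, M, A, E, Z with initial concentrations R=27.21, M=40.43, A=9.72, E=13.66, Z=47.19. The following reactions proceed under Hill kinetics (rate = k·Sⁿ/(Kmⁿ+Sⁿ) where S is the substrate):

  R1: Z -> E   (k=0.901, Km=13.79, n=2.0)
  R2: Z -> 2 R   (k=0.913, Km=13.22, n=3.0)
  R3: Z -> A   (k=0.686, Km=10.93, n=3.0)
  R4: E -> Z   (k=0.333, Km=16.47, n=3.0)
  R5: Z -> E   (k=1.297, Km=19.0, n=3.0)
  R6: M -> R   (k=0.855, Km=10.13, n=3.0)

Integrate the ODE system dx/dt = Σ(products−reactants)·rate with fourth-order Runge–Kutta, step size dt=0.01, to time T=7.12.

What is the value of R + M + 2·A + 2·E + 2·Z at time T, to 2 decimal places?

Value at T = 208.78

Check how each reaction changes W = R + M + 2·A + 2·E + 2·Z (weight of products minus weight of reactants):
R1: Z -> E: (2·1) − (2·1) = 2 − 2 = 0
R2: Z -> 2 R: (1·2) − (2·1) = 2 − 2 = 0
R3: Z -> A: (2·1) − (2·1) = 2 − 2 = 0
R4: E -> Z: (2·1) − (2·1) = 2 − 2 = 0
R5: Z -> E: (2·1) − (2·1) = 2 − 2 = 0
R6: M -> R: (1·1) − (1·1) = 1 − 1 = 0
Every reaction leaves W unchanged, so W is conserved and no simulation is needed: W(T) = W(0) = 27.21 + 40.43 + 2·9.72 + 2·13.66 + 2·47.19 = 208.78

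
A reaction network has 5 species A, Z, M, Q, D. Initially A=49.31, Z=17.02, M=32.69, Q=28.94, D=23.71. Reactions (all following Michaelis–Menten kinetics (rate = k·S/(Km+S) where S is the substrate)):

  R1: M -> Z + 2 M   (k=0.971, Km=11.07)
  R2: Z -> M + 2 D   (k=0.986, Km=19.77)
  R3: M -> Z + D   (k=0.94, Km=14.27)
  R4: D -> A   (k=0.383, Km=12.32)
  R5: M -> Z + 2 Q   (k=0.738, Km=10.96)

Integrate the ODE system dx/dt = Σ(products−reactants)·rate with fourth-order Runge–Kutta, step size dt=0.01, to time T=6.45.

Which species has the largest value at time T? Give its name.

RK4 with dt=0.01: 645 steps to T=6.45. Trajectory (selected grid times):
t=0.00: A=49.31 Z=17.02 M=32.69 Q=28.94 D=23.71
t=0.72: A=49.49 Z=18.08 M=32.68 Q=29.74 D=24.67
t=1.43: A=49.68 Z=19.11 M=32.67 Q=30.52 D=25.63
t=2.15: A=49.86 Z=20.15 M=32.68 Q=31.32 D=26.62
t=2.87: A=50.05 Z=21.18 M=32.70 Q=32.11 D=27.62
t=3.58: A=50.24 Z=22.18 M=32.72 Q=32.90 D=28.63
t=4.30: A=50.44 Z=23.19 M=32.75 Q=33.69 D=29.67
t=5.02: A=50.63 Z=24.20 M=32.79 Q=34.49 D=30.72
t=5.73: A=50.83 Z=25.18 M=32.84 Q=35.28 D=31.77
t=6.45: A=51.03 Z=26.18 M=32.89 Q=36.07 D=32.84
At T=6.45: A=51.03 Z=26.18 M=32.89 Q=36.07 D=32.84; the largest is A.

Dominant species at T: A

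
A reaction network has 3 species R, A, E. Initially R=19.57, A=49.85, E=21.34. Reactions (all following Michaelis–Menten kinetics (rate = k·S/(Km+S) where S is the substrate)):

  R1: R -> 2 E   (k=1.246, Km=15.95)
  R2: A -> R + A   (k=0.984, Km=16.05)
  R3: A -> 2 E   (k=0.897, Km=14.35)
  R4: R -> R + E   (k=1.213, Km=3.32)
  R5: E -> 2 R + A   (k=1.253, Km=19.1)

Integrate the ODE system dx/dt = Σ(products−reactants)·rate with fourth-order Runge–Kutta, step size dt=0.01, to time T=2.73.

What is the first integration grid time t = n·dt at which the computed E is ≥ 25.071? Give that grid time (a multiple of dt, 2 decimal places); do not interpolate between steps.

RK4 with dt=0.01: 273 steps to T=2.73. Trajectory (selected grid times):
t=0.00: R=19.57 A=49.85 E=21.34
t=0.30: R=19.99 A=49.84 E=22.28
t=0.61: R=20.42 A=49.84 E=23.26
t=0.91: R=20.85 A=49.84 E=24.20
t=1.18: R=21.24 A=49.84 E=25.05
t=1.19: R=21.26 A=49.84 E=25.09
t=1.21: R=21.29 A=49.84 E=25.15
t=1.52: R=21.74 A=49.85 E=26.13
t=1.82: R=22.19 A=49.86 E=27.08
t=2.12: R=22.64 A=49.87 E=28.03
t=2.43: R=23.10 A=49.89 E=29.01
t=2.73: R=23.56 A=49.90 E=29.96
E(1.18)=25.054 < 25.071 but E(1.19)=25.086 ≥ 25.071, so the first grid time is t=1.19.

Threshold first reached at t = 1.19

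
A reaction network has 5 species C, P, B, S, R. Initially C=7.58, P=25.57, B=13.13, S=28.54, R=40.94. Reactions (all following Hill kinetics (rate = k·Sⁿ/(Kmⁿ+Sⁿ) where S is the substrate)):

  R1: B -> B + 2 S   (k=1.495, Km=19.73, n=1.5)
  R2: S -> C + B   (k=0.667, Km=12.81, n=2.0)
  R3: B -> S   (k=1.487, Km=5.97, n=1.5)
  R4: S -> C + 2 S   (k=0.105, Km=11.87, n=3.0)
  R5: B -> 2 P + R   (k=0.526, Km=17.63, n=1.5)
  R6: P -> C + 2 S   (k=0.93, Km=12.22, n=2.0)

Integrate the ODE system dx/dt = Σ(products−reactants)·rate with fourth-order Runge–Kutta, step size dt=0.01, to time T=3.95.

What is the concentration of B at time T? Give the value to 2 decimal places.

RK4 with dt=0.01: 395 steps to T=3.95. Trajectory (selected grid times):
t=0.00: C=7.58 P=25.57 B=13.13 S=28.54 R=40.94
t=0.44: C=8.20 P=25.42 B=12.79 S=29.96 R=41.03
t=0.88: C=8.83 P=25.26 B=12.46 S=31.35 R=41.12
t=1.32: C=9.46 P=25.10 B=12.14 S=32.73 R=41.20
t=1.76: C=10.09 P=24.93 B=11.82 S=34.09 R=41.29
t=2.19: C=10.70 P=24.77 B=11.53 S=35.39 R=41.36
t=2.63: C=11.34 P=24.60 B=11.24 S=36.71 R=41.44
t=3.07: C=11.97 P=24.43 B=10.95 S=38.01 R=41.52
t=3.51: C=12.61 P=24.25 B=10.68 S=39.28 R=41.60
t=3.95: C=13.25 P=24.07 B=10.41 S=40.54 R=41.67
Read off B at T=3.95: 10.41

B at T = 10.41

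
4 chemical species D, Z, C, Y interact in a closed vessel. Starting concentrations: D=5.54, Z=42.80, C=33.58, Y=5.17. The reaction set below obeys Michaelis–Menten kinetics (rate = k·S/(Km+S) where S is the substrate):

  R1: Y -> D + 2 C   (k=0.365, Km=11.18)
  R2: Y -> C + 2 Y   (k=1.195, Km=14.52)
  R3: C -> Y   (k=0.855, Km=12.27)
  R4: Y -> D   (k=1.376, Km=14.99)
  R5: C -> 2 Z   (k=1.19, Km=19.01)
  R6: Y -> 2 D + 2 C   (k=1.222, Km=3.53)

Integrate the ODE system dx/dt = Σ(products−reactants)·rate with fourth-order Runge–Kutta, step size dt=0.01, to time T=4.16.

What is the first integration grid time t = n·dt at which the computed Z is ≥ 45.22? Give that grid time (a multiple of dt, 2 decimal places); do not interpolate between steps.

RK4 with dt=0.01: 416 steps to T=4.16. Trajectory (selected grid times):
t=0.00: D=5.54 Z=42.80 C=33.58 Y=5.17
t=0.46: D=6.42 Z=43.50 C=33.86 Y=5.06
t=0.92: D=7.29 Z=44.20 C=34.12 Y=4.95
t=1.39: D=8.17 Z=44.92 C=34.38 Y=4.84
t=1.58: D=8.52 Z=45.21 C=34.48 Y=4.80
t=1.59: D=8.54 Z=45.23 C=34.48 Y=4.79
t=1.85: D=9.02 Z=45.63 C=34.62 Y=4.74
t=2.31: D=9.86 Z=46.33 C=34.85 Y=4.64
t=2.77: D=10.69 Z=47.04 C=35.07 Y=4.55
t=3.24: D=11.53 Z=47.77 C=35.28 Y=4.46
t=3.70: D=12.35 Z=48.48 C=35.48 Y=4.38
t=4.16: D=13.16 Z=49.20 C=35.67 Y=4.30
Z(1.58)=45.213 < 45.22 but Z(1.59)=45.228 ≥ 45.22, so the first grid time is t=1.59.

Threshold first reached at t = 1.59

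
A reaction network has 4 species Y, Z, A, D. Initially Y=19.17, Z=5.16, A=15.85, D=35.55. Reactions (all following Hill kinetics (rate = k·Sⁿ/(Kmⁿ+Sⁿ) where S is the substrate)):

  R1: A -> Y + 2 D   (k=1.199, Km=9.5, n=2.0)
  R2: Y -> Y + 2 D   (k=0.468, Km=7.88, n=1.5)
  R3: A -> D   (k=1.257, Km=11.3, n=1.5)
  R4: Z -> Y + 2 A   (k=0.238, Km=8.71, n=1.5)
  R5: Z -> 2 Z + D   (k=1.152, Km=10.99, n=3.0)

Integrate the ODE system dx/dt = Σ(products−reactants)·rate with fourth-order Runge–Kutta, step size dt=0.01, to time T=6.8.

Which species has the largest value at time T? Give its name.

Dominant species at T: D

RK4 with dt=0.01: 680 steps to T=6.8. Trajectory (selected grid times):
t=0.00: Y=19.17 Z=5.16 A=15.85 D=35.55
t=0.76: Y=19.88 Z=5.19 A=14.72 D=38.10
t=1.51: Y=20.56 Z=5.21 A=13.66 D=40.54
t=2.27: Y=21.22 Z=5.24 A=12.65 D=42.93
t=3.02: Y=21.83 Z=5.27 A=11.71 D=45.20
t=3.78: Y=22.42 Z=5.30 A=10.81 D=47.42
t=4.53: Y=22.97 Z=5.33 A=10.00 D=49.51
t=5.29: Y=23.49 Z=5.36 A=9.23 D=51.54
t=6.04: Y=23.97 Z=5.39 A=8.54 D=53.44
t=6.80: Y=24.42 Z=5.43 A=7.91 D=55.28
At T=6.8: Y=24.42 Z=5.43 A=7.91 D=55.28; the largest is D.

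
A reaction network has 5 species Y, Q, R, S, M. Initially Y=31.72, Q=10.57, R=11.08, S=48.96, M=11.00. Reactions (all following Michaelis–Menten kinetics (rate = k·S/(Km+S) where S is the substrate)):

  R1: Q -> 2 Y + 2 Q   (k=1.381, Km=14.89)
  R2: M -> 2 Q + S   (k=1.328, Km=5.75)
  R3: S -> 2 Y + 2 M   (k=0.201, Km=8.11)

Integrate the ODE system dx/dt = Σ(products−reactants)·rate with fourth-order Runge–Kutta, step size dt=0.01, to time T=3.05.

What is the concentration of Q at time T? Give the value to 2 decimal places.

Q at T = 17.79

RK4 with dt=0.01: 305 steps to T=3.05. Trajectory (selected grid times):
t=0.00: Y=31.72 Q=10.57 R=11.08 S=48.96 M=11.00
t=0.34: Y=32.24 Q=11.36 R=11.08 S=49.20 M=10.82
t=0.68: Y=32.77 Q=12.16 R=11.08 S=49.43 M=10.64
t=1.02: Y=33.31 Q=12.96 R=11.08 S=49.67 M=10.47
t=1.36: Y=33.88 Q=13.76 R=11.08 S=49.90 M=10.30
t=1.69: Y=34.43 Q=14.54 R=11.08 S=50.12 M=10.13
t=2.03: Y=35.02 Q=15.35 R=11.08 S=50.35 M=9.96
t=2.37: Y=35.62 Q=16.16 R=11.08 S=50.58 M=9.79
t=2.71: Y=36.24 Q=16.98 R=11.08 S=50.80 M=9.63
t=3.05: Y=36.86 Q=17.79 R=11.08 S=51.02 M=9.46
Read off Q at T=3.05: 17.79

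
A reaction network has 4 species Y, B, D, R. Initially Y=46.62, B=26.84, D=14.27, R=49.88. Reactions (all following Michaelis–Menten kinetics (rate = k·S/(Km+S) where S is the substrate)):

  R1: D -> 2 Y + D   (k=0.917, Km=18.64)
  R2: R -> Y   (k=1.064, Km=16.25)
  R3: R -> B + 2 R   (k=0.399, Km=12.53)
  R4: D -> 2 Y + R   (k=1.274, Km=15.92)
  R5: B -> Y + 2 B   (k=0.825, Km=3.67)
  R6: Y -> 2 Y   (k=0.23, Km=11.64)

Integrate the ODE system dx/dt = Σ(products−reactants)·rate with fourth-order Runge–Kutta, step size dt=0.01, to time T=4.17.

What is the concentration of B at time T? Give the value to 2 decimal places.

RK4 with dt=0.01: 417 steps to T=4.17. Trajectory (selected grid times):
t=0.00: Y=46.62 B=26.84 D=14.27 R=49.88
t=0.46: Y=48.32 B=27.32 D=13.99 R=49.93
t=0.93: Y=50.06 B=27.81 D=13.72 R=49.98
t=1.39: Y=51.74 B=28.30 D=13.45 R=50.03
t=1.85: Y=53.42 B=28.78 D=13.18 R=50.08
t=2.32: Y=55.12 B=29.27 D=12.91 R=50.12
t=2.78: Y=56.78 B=29.76 D=12.65 R=50.16
t=3.24: Y=58.43 B=30.24 D=12.39 R=50.19
t=3.71: Y=60.11 B=30.74 D=12.13 R=50.22
t=4.17: Y=61.74 B=31.22 D=11.88 R=50.25
Read off B at T=4.17: 31.22

B at T = 31.22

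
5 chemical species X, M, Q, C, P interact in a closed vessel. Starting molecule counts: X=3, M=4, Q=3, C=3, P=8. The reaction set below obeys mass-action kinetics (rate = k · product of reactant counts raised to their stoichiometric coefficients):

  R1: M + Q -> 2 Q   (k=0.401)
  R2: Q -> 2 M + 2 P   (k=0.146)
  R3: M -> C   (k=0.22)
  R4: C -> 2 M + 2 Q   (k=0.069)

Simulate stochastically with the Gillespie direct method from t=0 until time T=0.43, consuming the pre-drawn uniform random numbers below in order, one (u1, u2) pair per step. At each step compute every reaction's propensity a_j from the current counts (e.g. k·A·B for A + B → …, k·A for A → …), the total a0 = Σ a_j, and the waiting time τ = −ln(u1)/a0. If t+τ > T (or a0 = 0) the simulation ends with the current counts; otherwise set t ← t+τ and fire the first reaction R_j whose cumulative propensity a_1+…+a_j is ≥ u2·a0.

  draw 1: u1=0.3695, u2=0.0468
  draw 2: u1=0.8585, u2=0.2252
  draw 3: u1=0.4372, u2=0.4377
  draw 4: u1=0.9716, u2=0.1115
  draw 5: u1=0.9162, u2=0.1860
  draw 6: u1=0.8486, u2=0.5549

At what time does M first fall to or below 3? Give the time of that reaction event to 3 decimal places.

Threshold first reached at t = 0.157

t=0.000: X=3 M=4 Q=3 C=3 P=8
Draw 1: a1=4.812, a2=0.438, a3=0.880, a4=0.207, a0=6.337; τ=−ln(0.3695)/6.337=0.157 → t=0.157; u2·a0=0.0468·6.337=0.297 ≤ a1=4.812 → R1 fires; X=3 M=3 Q=4 C=3 P=8
Draw 2: a1=4.812, a2=0.584, a3=0.660, a4=0.207, a0=6.263; τ=−ln(0.8585)/6.263=0.024 → t=0.181; u2·a0=0.2252·6.263=1.410 ≤ a1=4.812 → R1 fires; X=3 M=2 Q=5 C=3 P=8
Draw 3: a1=4.010, a2=0.730, a3=0.440, a4=0.207, a0=5.387; τ=−ln(0.4372)/5.387=0.154 → t=0.335; u2·a0=0.4377·5.387=2.358 ≤ a1=4.010 → R1 fires; X=3 M=1 Q=6 C=3 P=8
Draw 4: a1=2.406, a2=0.876, a3=0.220, a4=0.207, a0=3.709; τ=−ln(0.9716)/3.709=0.008 → t=0.343; u2·a0=0.1115·3.709=0.414 ≤ a1=2.406 → R1 fires; X=3 M=0 Q=7 C=3 P=8
Draw 5: a1=0.000, a2=1.022, a3=0.000, a4=0.207, a0=1.229; τ=−ln(0.9162)/1.229=0.071 → t=0.414; u2·a0=0.1860·1.229=0.229; a1=0.000 < 0.229 ≤ a1+a2=1.022 → R2 fires; X=3 M=2 Q=6 C=3 P=10
Draw 6: a1=4.812, a2=0.876, a3=0.440, a4=0.207, a0=6.335; τ=−ln(0.8486)/6.335=0.026 → t=0.440 > T=0.43: stop.
M first becomes ≤ 3 when it reaches 3 at the event at t=0.157.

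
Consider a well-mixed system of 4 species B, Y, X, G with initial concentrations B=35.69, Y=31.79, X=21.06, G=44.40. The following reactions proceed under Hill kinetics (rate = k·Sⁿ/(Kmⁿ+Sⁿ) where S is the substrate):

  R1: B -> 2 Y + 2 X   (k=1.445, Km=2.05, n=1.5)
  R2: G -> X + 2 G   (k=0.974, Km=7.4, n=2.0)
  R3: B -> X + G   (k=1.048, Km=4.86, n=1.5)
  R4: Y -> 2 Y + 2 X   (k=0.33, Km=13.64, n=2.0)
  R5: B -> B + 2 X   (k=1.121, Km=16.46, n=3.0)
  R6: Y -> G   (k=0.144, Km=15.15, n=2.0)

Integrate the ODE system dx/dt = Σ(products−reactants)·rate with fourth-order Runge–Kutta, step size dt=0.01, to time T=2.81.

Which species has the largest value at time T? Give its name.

RK4 with dt=0.01: 281 steps to T=2.81. Trajectory (selected grid times):
t=0.00: B=35.69 Y=31.79 X=21.06 G=44.40
t=0.31: B=34.94 Y=32.72 X=23.35 G=45.04
t=0.62: B=34.19 Y=33.66 X=25.64 G=45.68
t=0.94: B=33.42 Y=34.62 X=28.00 G=46.34
t=1.25: B=32.67 Y=35.55 X=30.28 G=46.98
t=1.56: B=31.92 Y=36.49 X=32.55 G=47.62
t=1.87: B=31.17 Y=37.42 X=34.83 G=48.26
t=2.19: B=30.40 Y=38.38 X=37.16 G=48.92
t=2.50: B=29.66 Y=39.32 X=39.42 G=49.56
t=2.81: B=28.91 Y=40.25 X=41.68 G=50.20
At T=2.81: B=28.91 Y=40.25 X=41.68 G=50.20; the largest is G.

Dominant species at T: G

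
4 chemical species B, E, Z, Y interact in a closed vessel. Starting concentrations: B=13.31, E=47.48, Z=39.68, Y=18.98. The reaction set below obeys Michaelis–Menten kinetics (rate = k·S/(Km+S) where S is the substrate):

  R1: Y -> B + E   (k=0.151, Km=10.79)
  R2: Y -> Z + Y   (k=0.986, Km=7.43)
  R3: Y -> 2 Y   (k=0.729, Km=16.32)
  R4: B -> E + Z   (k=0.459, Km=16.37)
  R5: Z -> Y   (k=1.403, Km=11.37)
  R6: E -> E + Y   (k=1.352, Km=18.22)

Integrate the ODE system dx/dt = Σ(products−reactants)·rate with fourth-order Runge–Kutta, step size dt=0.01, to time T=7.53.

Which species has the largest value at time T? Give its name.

RK4 with dt=0.01: 753 steps to T=7.53. Trajectory (selected grid times):
t=0.00: B=13.31 E=47.48 Z=39.68 Y=18.98
t=0.84: B=13.22 E=47.73 Z=39.54 Y=20.97
t=1.67: B=13.13 E=47.99 Z=39.42 Y=22.95
t=2.51: B=13.05 E=48.25 Z=39.31 Y=24.97
t=3.35: B=12.97 E=48.51 Z=39.21 Y=26.99
t=4.18: B=12.89 E=48.77 Z=39.12 Y=29.00
t=5.02: B=12.81 E=49.03 Z=39.04 Y=31.05
t=5.86: B=12.74 E=49.29 Z=38.97 Y=33.10
t=6.69: B=12.67 E=49.56 Z=38.91 Y=35.13
t=7.53: B=12.60 E=49.82 Z=38.85 Y=37.20
At T=7.53: B=12.60 E=49.82 Z=38.85 Y=37.20; the largest is E.

Dominant species at T: E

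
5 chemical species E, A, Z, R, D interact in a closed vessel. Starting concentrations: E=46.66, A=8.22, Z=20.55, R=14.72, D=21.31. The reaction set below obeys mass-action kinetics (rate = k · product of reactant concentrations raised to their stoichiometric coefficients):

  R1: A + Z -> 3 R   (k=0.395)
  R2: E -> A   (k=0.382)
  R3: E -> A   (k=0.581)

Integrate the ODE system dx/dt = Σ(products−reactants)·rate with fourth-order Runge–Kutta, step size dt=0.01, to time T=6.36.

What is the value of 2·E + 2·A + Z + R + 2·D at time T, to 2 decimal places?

Value at T = 187.65

Check how each reaction changes W = 2·E + 2·A + Z + R + 2·D (weight of products minus weight of reactants):
R1: A + Z -> 3 R: (1·3) − (2·1 + 1·1) = 3 − 3 = 0
R2: E -> A: (2·1) − (2·1) = 2 − 2 = 0
R3: E -> A: (2·1) − (2·1) = 2 − 2 = 0
Every reaction leaves W unchanged, so W is conserved and no simulation is needed: W(T) = W(0) = 2·46.66 + 2·8.22 + 20.55 + 14.72 + 2·21.31 = 187.65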